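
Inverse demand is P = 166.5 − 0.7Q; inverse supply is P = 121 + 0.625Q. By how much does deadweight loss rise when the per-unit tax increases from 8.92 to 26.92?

Competitive equilibrium: 166.5 − 0.7Q = 121 + 0.625Q → Q* = 34.3396, P* = 142.4623.
For a per-unit tax t: ΔQ = t/1.325, so DWL = ½·t·(t/1.325) = t²/2.65.
At t = 8.92: DWL = 30.025. At t = 26.92: DWL = 273.467.
Increase = 273.467 − 30.025 = 243.44.

243.44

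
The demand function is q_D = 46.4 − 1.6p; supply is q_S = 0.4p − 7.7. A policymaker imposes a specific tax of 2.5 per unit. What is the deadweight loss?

1

In inverse form: demand p = 29 − 0.625q, supply p = 19.25 + 2.5q.
Competitive equilibrium: 29 − 0.625q = 19.25 + 2.5q → q* = 3.12, p* = 27.05.
With the tax, the buyer price exceeds the seller price by 2.5: (29 − 0.625q) − (19.25 + 2.5q) = 2.5 → q' = 2.32.
Δq = 3.12 − 2.32 = 0.8; the wedge equals the tax, 2.5.
The triangle = ½ × 0.8 × 2.5 = 1.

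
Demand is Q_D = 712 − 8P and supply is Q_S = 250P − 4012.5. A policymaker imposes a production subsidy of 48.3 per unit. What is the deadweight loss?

In inverse form: demand P = 89 − 0.125Q, supply P = 16.05 + 0.004Q.
Competitive equilibrium: 89 − 0.125Q = 16.05 + 0.004Q → Q* = 565.5039, P* = 18.312.
The subsidy lowers effective supply by 48.3: P = 0.004Q − 32.25.
New quantity: 89 − 0.125Q = 0.004Q − 32.25 → Q' = 939.9225.
Overproduction ΔQ = 939.9225 − 565.5039 = 374.4186; wedge = subsidy = 48.3.
Welfare loss = ½ × 374.4186 × 48.3 = 9042.21.

9042.21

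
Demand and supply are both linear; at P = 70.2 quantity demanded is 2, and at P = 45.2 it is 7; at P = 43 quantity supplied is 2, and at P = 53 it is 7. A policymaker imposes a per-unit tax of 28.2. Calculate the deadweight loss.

Demand slope = (45.2 − 70.2)/(7 − 2) = −5, so P = 80.2 − 5Q.
Supply slope = (53 − 43)/(7 − 2) = 2, so P = 39 + 2Q.
Competitive equilibrium: 80.2 − 5Q = 39 + 2Q → Q* = 5.8857, P* = 50.7714.
With the tax, the buyer price exceeds the seller price by 28.2: (80.2 − 5Q) − (39 + 2Q) = 28.2 → Q' = 1.8571.
ΔQ = 5.8857 − 1.8571 = 4.0286; the wedge equals the tax, 28.2.
The triangle = ½ × 4.0286 × 28.2 = 56.80.

56.80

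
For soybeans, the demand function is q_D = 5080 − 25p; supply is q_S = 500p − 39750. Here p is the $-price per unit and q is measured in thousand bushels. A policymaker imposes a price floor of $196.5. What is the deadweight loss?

$162032.41 thousand

In inverse form: demand p = 203.2 − 0.04q, supply p = 79.5 + 0.002q.
Competitive equilibrium: 203.2 − 0.04q = 79.5 + 0.002q → q* = 2945.2381, p* = 85.3905.
At the floor p = 196.5, quantity demanded = (203.2 − 196.5)/0.04 = 167.5.
Sellers' marginal cost at q' = 167.5: 79.5 + 0.002·167.5 = 79.835.
Δq = 2945.2381 − 167.5 = 2777.7381; wedge = 196.5 − 79.835 = 116.665.
The triangle = ½ × 2777.7381 × 116.665 = $162032.41 thousand.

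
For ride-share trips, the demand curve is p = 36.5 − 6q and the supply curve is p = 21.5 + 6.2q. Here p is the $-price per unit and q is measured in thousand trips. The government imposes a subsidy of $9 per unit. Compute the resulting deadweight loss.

Competitive equilibrium: 36.5 − 6q = 21.5 + 6.2q → q* = 1.2295, p* = 29.123.
The subsidy lowers effective supply by 9: p = 12.5 + 6.2q.
New quantity: 36.5 − 6q = 12.5 + 6.2q → q' = 1.9672.
Overproduction Δq = 1.9672 − 1.2295 = 0.7377; wedge = subsidy = 9.
Welfare loss = ½ × 0.7377 × 9 = $3.32 thousand.

$3.32 thousand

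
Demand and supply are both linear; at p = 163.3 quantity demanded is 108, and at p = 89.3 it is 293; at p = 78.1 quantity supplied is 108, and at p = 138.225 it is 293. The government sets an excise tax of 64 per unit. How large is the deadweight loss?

2824.83

Demand slope = (89.3 − 163.3)/(293 − 108) = −0.4, so p = 206.5 − 0.4q.
Supply slope = (138.225 − 78.1)/(293 − 108) = 0.325, so p = 43 + 0.325q.
Competitive equilibrium: 206.5 − 0.4q = 43 + 0.325q → q* = 225.5172, p* = 116.2931.
With the tax, the buyer price exceeds the seller price by 64: (206.5 − 0.4q) − (43 + 0.325q) = 64 → q' = 137.2414.
Δq = 225.5172 − 137.2414 = 88.2758; the wedge equals the tax, 64.
Deadweight loss = ½ × 88.2758 × 64 = 2824.83.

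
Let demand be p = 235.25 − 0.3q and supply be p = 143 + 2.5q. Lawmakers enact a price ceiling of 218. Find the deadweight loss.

12.15

Competitive equilibrium: 235.25 − 0.3q = 143 + 2.5q → q* = 32.9464, p* = 225.3661.
At the ceiling p = 218, quantity supplied = (218 − 143)/2.5 = 30.
Willingness to pay at q' = 30: 235.25 − 0.3·30 = 226.25.
Δq = 32.9464 − 30 = 2.9464; wedge = 226.25 − 218 = 8.25.
Deadweight loss = ½ × 2.9464 × 8.25 = 12.15.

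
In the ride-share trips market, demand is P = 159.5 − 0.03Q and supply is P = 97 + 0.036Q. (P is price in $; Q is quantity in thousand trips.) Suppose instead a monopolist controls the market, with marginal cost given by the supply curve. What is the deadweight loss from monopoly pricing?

Competitive equilibrium: 159.5 − 0.03Q = 97 + 0.036Q → Q* = 946.9697, P* = 131.09091.
Marginal revenue: MR = 159.5 − 0.06Q. Set MR = MC: 159.5 − 0.06Q = 97 + 0.036Q → Q_m = 651.04167.
Price P_m = 159.5 − 0.03·651.04167 = 139.96875; MC(Q_m) = 97 + 0.036·651.04167 = 120.4375.
Competitive Q* = 946.9697, so ΔQ = 295.92803; wedge = 139.96875 − 120.4375 = 19.53125.
DWL = ½ × 295.92803 × 19.53125 = $2889.92 thousand.

$2889.92 thousand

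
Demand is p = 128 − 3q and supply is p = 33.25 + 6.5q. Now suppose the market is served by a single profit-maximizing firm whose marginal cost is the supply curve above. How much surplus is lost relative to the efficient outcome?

Competitive equilibrium: 128 − 3q = 33.25 + 6.5q → q* = 9.9737, p* = 98.0789.
Marginal revenue: MR = 128 − 6q. Set MR = MC: 128 − 6q = 33.25 + 6.5q → q_m = 7.58.
Price p_m = 128 − 3·7.58 = 105.26; MC(q_m) = 33.25 + 6.5·7.58 = 82.52.
Competitive q* = 9.9737, so Δq = 2.3937; wedge = 105.26 − 82.52 = 22.74.
Welfare loss = ½ × 2.3937 × 22.74 = 27.22.

27.22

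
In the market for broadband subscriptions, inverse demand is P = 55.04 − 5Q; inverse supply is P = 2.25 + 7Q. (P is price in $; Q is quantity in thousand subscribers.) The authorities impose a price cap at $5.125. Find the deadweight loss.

Competitive equilibrium: 55.04 − 5Q = 2.25 + 7Q → Q* = 4.3992, P* = 33.0442.
At the ceiling P = 5.125, quantity supplied = (5.125 − 2.25)/7 = 0.4107.
Willingness to pay at Q' = 0.4107: 55.04 − 5·0.4107 = 52.9865.
ΔQ = 4.3992 − 0.4107 = 3.9885; wedge = 52.9865 − 5.125 = 47.8615.
Deadweight loss = ½ × 3.9885 × 47.8615 = $95.45 thousand.

$95.45 thousand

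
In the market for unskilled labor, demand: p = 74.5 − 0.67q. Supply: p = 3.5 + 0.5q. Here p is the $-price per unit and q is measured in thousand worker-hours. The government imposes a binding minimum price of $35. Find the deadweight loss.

Competitive equilibrium: 74.5 − 0.67q = 3.5 + 0.5q → q* = 60.6838, p* = 33.8419.
At the floor p = 35, quantity demanded = (74.5 − 35)/0.67 = 58.9552.
Sellers' marginal cost at q' = 58.9552: 3.5 + 0.5·58.9552 = 32.9776.
Δq = 60.6838 − 58.9552 = 1.7286; wedge = 35 − 32.9776 = 2.0224.
The triangle = ½ × 1.7286 × 2.0224 = $1.75 thousand.

$1.75 thousand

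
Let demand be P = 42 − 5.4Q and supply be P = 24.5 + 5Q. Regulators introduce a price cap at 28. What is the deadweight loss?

Competitive equilibrium: 42 − 5.4Q = 24.5 + 5Q → Q* = 1.6827, P* = 32.9135.
At the ceiling P = 28, quantity supplied = (28 − 24.5)/5 = 0.7.
Willingness to pay at Q' = 0.7: 42 − 5.4·0.7 = 38.22.
ΔQ = 1.6827 − 0.7 = 0.9827; wedge = 38.22 − 28 = 10.22.
DWL = ½ × 0.9827 × 10.22 = 5.02.

5.02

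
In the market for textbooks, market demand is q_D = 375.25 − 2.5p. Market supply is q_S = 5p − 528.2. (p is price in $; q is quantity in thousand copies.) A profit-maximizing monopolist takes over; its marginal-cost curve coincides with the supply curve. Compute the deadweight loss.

$263.56 thousand

In inverse form: demand p = 150.1 − 0.4q, supply p = 105.64 + 0.2q.
Competitive equilibrium: 150.1 − 0.4q = 105.64 + 0.2q → q* = 74.1, p* = 120.46.
Marginal revenue: MR = 150.1 − 0.8q. Set MR = MC: 150.1 − 0.8q = 105.64 + 0.2q → q_m = 44.46.
Price p_m = 150.1 − 0.4·44.46 = 132.316; MC(q_m) = 105.64 + 0.2·44.46 = 114.532.
Competitive q* = 74.1, so Δq = 29.64; wedge = 132.316 − 114.532 = 17.784.
Welfare loss = ½ × 29.64 × 17.784 = $263.56 thousand.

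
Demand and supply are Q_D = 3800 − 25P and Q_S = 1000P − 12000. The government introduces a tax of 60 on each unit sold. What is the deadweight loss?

43902.44

In inverse form: demand P = 152 − 0.04Q, supply P = 12 + 0.001Q.
Competitive equilibrium: 152 − 0.04Q = 12 + 0.001Q → Q* = 3414.6341, P* = 15.4146.
With the tax, the buyer price exceeds the seller price by 60: (152 − 0.04Q) − (12 + 0.001Q) = 60 → Q' = 1951.2195.
ΔQ = 3414.6341 − 1951.2195 = 1463.4146; the wedge equals the tax, 60.
Deadweight loss = ½ × 1463.4146 × 60 = 43902.44.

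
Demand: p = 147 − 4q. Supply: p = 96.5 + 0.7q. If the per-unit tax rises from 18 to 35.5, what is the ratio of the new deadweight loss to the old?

3.890

Competitive equilibrium: 147 − 4q = 96.5 + 0.7q → q* = 10.7447, p* = 104.0213.
For a per-unit tax t: Δq = t/4.7, so DWL = ½·t·(t/4.7) = t²/9.4.
At t = 18: DWL = 34.468. At t = 35.5: DWL = 134.069.
Ratio = (35.5/18)² = 3.890.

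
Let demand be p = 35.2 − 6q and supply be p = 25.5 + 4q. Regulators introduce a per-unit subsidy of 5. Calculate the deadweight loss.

Competitive equilibrium: 35.2 − 6q = 25.5 + 4q → q* = 0.97, p* = 29.38.
The subsidy lowers effective supply by 5: p = 20.5 + 4q.
New quantity: 35.2 − 6q = 20.5 + 4q → q' = 1.47.
Overproduction Δq = 1.47 − 0.97 = 0.5; wedge = subsidy = 5.
Welfare loss = ½ × 0.5 × 5 = 1.25.

1.25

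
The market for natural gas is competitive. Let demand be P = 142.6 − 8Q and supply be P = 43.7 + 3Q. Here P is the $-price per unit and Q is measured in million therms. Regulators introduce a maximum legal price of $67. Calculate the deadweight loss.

Competitive equilibrium: 142.6 − 8Q = 43.7 + 3Q → Q* = 8.9909, P* = 70.6727.
At the ceiling P = 67, quantity supplied = (67 − 43.7)/3 = 7.7667.
Willingness to pay at Q' = 7.7667: 142.6 − 8·7.7667 = 80.4664.
ΔQ = 8.9909 − 7.7667 = 1.2242; wedge = 80.4664 − 67 = 13.4664.
The triangle = ½ × 1.2242 × 13.4664 = $8.24 million.

$8.24 million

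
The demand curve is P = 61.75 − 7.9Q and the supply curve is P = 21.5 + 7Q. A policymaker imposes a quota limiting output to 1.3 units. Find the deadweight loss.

14.63

Competitive equilibrium: 61.75 − 7.9Q = 21.5 + 7Q → Q* = 2.7013, P* = 40.4094.
At Q = 1.3: demand price = 61.75 − 7.9·1.3 = 51.48; supply price = 21.5 + 7·1.3 = 30.6.
ΔQ = 2.7013 − 1.3 = 1.4013; wedge = 51.48 − 30.6 = 20.88.
DWL = ½ × 1.4013 × 20.88 = 14.63.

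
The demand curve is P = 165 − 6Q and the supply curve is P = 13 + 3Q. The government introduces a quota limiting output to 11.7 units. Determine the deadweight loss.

Competitive equilibrium: 165 − 6Q = 13 + 3Q → Q* = 16.8889, P* = 63.6667.
At Q = 11.7: demand price = 165 − 6·11.7 = 94.8; supply price = 13 + 3·11.7 = 48.1.
ΔQ = 16.8889 − 11.7 = 5.1889; wedge = 94.8 − 48.1 = 46.7.
Deadweight loss = ½ × 5.1889 × 46.7 = 121.16.

121.16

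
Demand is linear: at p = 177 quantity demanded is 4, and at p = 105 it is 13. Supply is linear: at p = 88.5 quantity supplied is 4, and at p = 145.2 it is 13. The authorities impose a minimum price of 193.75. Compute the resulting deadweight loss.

490.50

Demand slope = (105 − 177)/(13 − 4) = −8, so p = 209 − 8q.
Supply slope = (145.2 − 88.5)/(13 − 4) = 6.3, so p = 63.3 + 6.3q.
Competitive equilibrium: 209 − 8q = 63.3 + 6.3q → q* = 10.18881, p* = 127.48951.
At the floor p = 193.75, quantity demanded = (209 − 193.75)/8 = 1.90625.
Sellers' marginal cost at q' = 1.90625: 63.3 + 6.3·1.90625 = 75.30938.
Δq = 10.18881 − 1.90625 = 8.28256; wedge = 193.75 − 75.30938 = 118.44062.
Deadweight loss = ½ × 8.28256 × 118.44062 = 490.50.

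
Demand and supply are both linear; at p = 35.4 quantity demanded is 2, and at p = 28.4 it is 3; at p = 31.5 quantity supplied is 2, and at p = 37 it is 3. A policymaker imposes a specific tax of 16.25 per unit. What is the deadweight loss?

10.56

Demand slope = (28.4 − 35.4)/(3 − 2) = −7, so p = 49.4 − 7q.
Supply slope = (37 − 31.5)/(3 − 2) = 5.5, so p = 20.5 + 5.5q.
Competitive equilibrium: 49.4 − 7q = 20.5 + 5.5q → q* = 2.312, p* = 33.216.
With the tax, the buyer price exceeds the seller price by 16.25: (49.4 − 7q) − (20.5 + 5.5q) = 16.25 → q' = 1.012.
Δq = 2.312 − 1.012 = 1.3; the wedge equals the tax, 16.25.
The triangle = ½ × 1.3 × 16.25 = 10.56.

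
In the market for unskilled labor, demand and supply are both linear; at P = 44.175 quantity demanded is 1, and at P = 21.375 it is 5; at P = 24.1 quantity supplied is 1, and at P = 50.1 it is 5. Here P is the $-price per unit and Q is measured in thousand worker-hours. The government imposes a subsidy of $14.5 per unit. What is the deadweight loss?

Demand slope = (21.375 − 44.175)/(5 − 1) = −5.7, so P = 49.875 − 5.7Q.
Supply slope = (50.1 − 24.1)/(5 − 1) = 6.5, so P = 17.6 + 6.5Q.
Competitive equilibrium: 49.875 − 5.7Q = 17.6 + 6.5Q → Q* = 2.6455, P* = 34.7957.
The subsidy lowers effective supply by 14.5: P = 3.1 + 6.5Q.
New quantity: 49.875 − 5.7Q = 3.1 + 6.5Q → Q' = 3.834.
Overproduction ΔQ = 3.834 − 2.6455 = 1.1885; wedge = subsidy = 14.5.
The triangle = ½ × 1.1885 × 14.5 = $8.62 thousand.

$8.62 thousand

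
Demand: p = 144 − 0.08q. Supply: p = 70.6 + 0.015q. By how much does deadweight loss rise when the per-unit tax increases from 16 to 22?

Competitive equilibrium: 144 − 0.08q = 70.6 + 0.015q → q* = 772.6316, p* = 82.1895.
For a per-unit tax t: Δq = t/0.095, so DWL = ½·t·(t/0.095) = t²/0.19.
At t = 16: DWL = 1347.368. At t = 22: DWL = 2547.368.
Increase = 2547.368 − 1347.368 = 1200.

1200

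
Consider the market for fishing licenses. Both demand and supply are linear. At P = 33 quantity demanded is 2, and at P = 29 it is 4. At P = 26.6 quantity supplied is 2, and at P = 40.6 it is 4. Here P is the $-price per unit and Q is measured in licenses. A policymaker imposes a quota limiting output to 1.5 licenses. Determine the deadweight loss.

$6.60

Demand slope = (29 − 33)/(4 − 2) = −2, so P = 37 − 2Q.
Supply slope = (40.6 − 26.6)/(4 − 2) = 7, so P = 12.6 + 7Q.
Competitive equilibrium: 37 − 2Q = 12.6 + 7Q → Q* = 2.7111, P* = 31.5778.
At Q = 1.5: demand price = 37 − 2·1.5 = 34; supply price = 12.6 + 7·1.5 = 23.1.
ΔQ = 2.7111 − 1.5 = 1.2111; wedge = 34 − 23.1 = 10.9.
Deadweight loss = ½ × 1.2111 × 10.9 = $6.60.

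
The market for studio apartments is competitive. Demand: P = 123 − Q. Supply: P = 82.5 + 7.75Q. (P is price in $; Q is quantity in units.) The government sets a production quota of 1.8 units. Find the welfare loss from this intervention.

$35

Competitive equilibrium: 123 − Q = 82.5 + 7.75Q → Q* = 4.6286, P* = 118.3714.
At Q = 1.8: demand price = 123 − 1·1.8 = 121.2; supply price = 82.5 + 7.75·1.8 = 96.45.
ΔQ = 4.6286 − 1.8 = 2.8286; wedge = 121.2 − 96.45 = 24.75.
DWL = ½ × 2.8286 × 24.75 = $35.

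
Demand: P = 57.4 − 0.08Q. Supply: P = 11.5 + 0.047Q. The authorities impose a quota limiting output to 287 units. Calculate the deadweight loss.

351.66

Competitive equilibrium: 57.4 − 0.08Q = 11.5 + 0.047Q → Q* = 361.4173, P* = 28.4866.
At Q = 287: demand price = 57.4 − 0.08·287 = 34.44; supply price = 11.5 + 0.047·287 = 24.989.
ΔQ = 361.4173 − 287 = 74.4173; wedge = 34.44 − 24.989 = 9.451.
Deadweight loss = ½ × 74.4173 × 9.451 = 351.66.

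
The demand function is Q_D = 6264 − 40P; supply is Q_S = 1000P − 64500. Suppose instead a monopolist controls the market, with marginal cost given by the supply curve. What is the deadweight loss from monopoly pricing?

39197.25

In inverse form: demand P = 156.6 − 0.025Q, supply P = 64.5 + 0.001Q.
Competitive equilibrium: 156.6 − 0.025Q = 64.5 + 0.001Q → Q* = 3542.30769, P* = 68.04231.
Marginal revenue: MR = 156.6 − 0.05Q. Set MR = MC: 156.6 − 0.05Q = 64.5 + 0.001Q → Q_m = 1805.88235.
Price P_m = 156.6 − 0.025·1805.88235 = 111.45294; MC(Q_m) = 64.5 + 0.001·1805.88235 = 66.30588.
Competitive Q* = 3542.30769, so ΔQ = 1736.42534; wedge = 111.45294 − 66.30588 = 45.14706.
DWL = ½ × 1736.42534 × 45.14706 = 39197.25.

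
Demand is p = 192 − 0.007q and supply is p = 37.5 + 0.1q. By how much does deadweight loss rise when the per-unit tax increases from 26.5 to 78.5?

25514.02

Competitive equilibrium: 192 − 0.007q = 37.5 + 0.1q → q* = 1443.9252, p* = 181.8925.
For a per-unit tax t: Δq = t/0.107, so DWL = ½·t·(t/0.107) = t²/0.214.
At t = 26.5: DWL = 3281.542. At t = 78.5: DWL = 28795.561.
Increase = 28795.561 − 3281.542 = 25514.02.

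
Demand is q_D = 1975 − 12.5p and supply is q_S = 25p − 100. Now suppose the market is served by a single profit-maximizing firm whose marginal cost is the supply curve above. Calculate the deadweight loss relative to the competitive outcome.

In inverse form: demand p = 158 − 0.08q, supply p = 4 + 0.04q.
Competitive equilibrium: 158 − 0.08q = 4 + 0.04q → q* = 1283.3333, p* = 55.3333.
Marginal revenue: MR = 158 − 0.16q. Set MR = MC: 158 − 0.16q = 4 + 0.04q → q_m = 770.
Price p_m = 158 − 0.08·770 = 96.4; MC(q_m) = 4 + 0.04·770 = 34.8.
Competitive q* = 1283.3333, so Δq = 513.3333; wedge = 96.4 − 34.8 = 61.6.
Deadweight loss = ½ × 513.3333 × 61.6 = 15810.67.

15810.67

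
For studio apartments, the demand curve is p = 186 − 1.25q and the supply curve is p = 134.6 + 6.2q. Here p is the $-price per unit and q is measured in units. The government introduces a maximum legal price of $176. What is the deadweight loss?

Competitive equilibrium: 186 − 1.25q = 134.6 + 6.2q → q* = 6.8993, p* = 177.3758.
At the ceiling p = 176, quantity supplied = (176 − 134.6)/6.2 = 6.6774.
Willingness to pay at q' = 6.6774: 186 − 1.25·6.6774 = 177.6533.
Δq = 6.8993 − 6.6774 = 0.2219; wedge = 177.6533 − 176 = 1.6533.
The triangle = ½ × 0.2219 × 1.6533 = $0.18.

$0.18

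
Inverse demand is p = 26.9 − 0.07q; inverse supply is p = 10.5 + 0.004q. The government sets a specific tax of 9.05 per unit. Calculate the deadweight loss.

Competitive equilibrium: 26.9 − 0.07q = 10.5 + 0.004q → q* = 221.6216, p* = 11.3865.
With the tax, the buyer price exceeds the seller price by 9.05: (26.9 − 0.07q) − (10.5 + 0.004q) = 9.05 → q' = 99.3243.
Δq = 221.6216 − 99.3243 = 122.2973; the wedge equals the tax, 9.05.
DWL = ½ × 122.2973 × 9.05 = 553.40.

553.40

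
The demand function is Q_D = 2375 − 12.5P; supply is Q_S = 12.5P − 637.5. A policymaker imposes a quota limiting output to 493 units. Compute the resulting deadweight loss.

11295.045

In inverse form: demand P = 190 − 0.08Q, supply P = 51 + 0.08Q.
Competitive equilibrium: 190 − 0.08Q = 51 + 0.08Q → Q* = 868.75, P* = 120.5.
At Q = 493: demand price = 190 − 0.08·493 = 150.56; supply price = 51 + 0.08·493 = 90.44.
ΔQ = 868.75 − 493 = 375.75; wedge = 150.56 − 90.44 = 60.12.
DWL = ½ × 375.75 × 60.12 = 11295.045.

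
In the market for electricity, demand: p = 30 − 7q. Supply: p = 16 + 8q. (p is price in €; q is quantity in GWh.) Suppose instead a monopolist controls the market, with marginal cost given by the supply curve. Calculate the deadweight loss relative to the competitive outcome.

Competitive equilibrium: 30 − 7q = 16 + 8q → q* = 0.9333, p* = 23.4667.
Marginal revenue: MR = 30 − 14q. Set MR = MC: 30 − 14q = 16 + 8q → q_m = 0.6364.
Price p_m = 30 − 7·0.6364 = 25.5452; MC(q_m) = 16 + 8·0.6364 = 21.0912.
Competitive q* = 0.9333, so Δq = 0.2969; wedge = 25.5452 − 21.0912 = 4.454.
Welfare loss = ½ × 0.2969 × 4.454 = €0.66.

€0.66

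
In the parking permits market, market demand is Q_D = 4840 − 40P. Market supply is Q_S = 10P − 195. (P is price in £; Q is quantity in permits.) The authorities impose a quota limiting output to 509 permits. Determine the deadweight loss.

£5738.06

In inverse form: demand P = 121 − 0.025Q, supply P = 19.5 + 0.1Q.
Competitive equilibrium: 121 − 0.025Q = 19.5 + 0.1Q → Q* = 812, P* = 100.7.
At Q = 509: demand price = 121 − 0.025·509 = 108.275; supply price = 19.5 + 0.1·509 = 70.4.
ΔQ = 812 − 509 = 303; wedge = 108.275 − 70.4 = 37.875.
Welfare loss = ½ × 303 × 37.875 = £5738.06.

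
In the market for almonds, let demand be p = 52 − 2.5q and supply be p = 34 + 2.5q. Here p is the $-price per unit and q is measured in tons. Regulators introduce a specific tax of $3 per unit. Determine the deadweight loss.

Competitive equilibrium: 52 − 2.5q = 34 + 2.5q → q* = 3.6, p* = 43.
With the tax, the buyer price exceeds the seller price by 3: (52 − 2.5q) − (34 + 2.5q) = 3 → q' = 3.
Δq = 3.6 − 3 = 0.6; the wedge equals the tax, 3.
The triangle = ½ × 0.6 × 3 = $0.90.

$0.90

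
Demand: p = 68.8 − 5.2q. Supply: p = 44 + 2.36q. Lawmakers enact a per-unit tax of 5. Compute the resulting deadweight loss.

1.65

Competitive equilibrium: 68.8 − 5.2q = 44 + 2.36q → q* = 3.2804, p* = 51.7418.
With the tax, the buyer price exceeds the seller price by 5: (68.8 − 5.2q) − (44 + 2.36q) = 5 → q' = 2.619.
Δq = 3.2804 − 2.619 = 0.6614; the wedge equals the tax, 5.
Deadweight loss = ½ × 0.6614 × 5 = 1.65.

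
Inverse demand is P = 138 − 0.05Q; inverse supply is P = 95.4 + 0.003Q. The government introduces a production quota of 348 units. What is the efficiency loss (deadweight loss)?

Competitive equilibrium: 138 − 0.05Q = 95.4 + 0.003Q → Q* = 803.7736, P* = 97.8113.
At Q = 348: demand price = 138 − 0.05·348 = 120.6; supply price = 95.4 + 0.003·348 = 96.444.
ΔQ = 803.7736 − 348 = 455.7736; wedge = 120.6 − 96.444 = 24.156.
Welfare loss = ½ × 455.7736 × 24.156 = 5504.83.

5504.83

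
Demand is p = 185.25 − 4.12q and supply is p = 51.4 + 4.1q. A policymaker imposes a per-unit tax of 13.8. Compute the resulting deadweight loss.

Competitive equilibrium: 185.25 − 4.12q = 51.4 + 4.1q → q* = 16.2835, p* = 118.1622.
With the tax, the buyer price exceeds the seller price by 13.8: (185.25 − 4.12q) − (51.4 + 4.1q) = 13.8 → q' = 14.6046.
Δq = 16.2835 − 14.6046 = 1.6789; the wedge equals the tax, 13.8.
The triangle = ½ × 1.6789 × 13.8 = 11.58.

11.58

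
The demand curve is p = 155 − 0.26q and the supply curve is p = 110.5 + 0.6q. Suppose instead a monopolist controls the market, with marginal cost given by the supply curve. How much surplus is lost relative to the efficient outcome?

Competitive equilibrium: 155 − 0.26q = 110.5 + 0.6q → q* = 51.7442, p* = 141.5465.
Marginal revenue: MR = 155 − 0.52q. Set MR = MC: 155 − 0.52q = 110.5 + 0.6q → q_m = 39.7321.
Price p_m = 155 − 0.26·39.7321 = 144.6697; MC(q_m) = 110.5 + 0.6·39.7321 = 134.3393.
Competitive q* = 51.7442, so Δq = 12.0121; wedge = 144.6697 − 134.3393 = 10.3304.
DWL = ½ × 12.0121 × 10.3304 = 62.04.

62.04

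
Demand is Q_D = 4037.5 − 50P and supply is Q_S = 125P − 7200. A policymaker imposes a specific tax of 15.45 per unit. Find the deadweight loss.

4262.54

In inverse form: demand P = 80.75 − 0.02Q, supply P = 57.6 + 0.008Q.
Competitive equilibrium: 80.75 − 0.02Q = 57.6 + 0.008Q → Q* = 826.7857, P* = 64.2143.
With the tax, the buyer price exceeds the seller price by 15.45: (80.75 − 0.02Q) − (57.6 + 0.008Q) = 15.45 → Q' = 275.
ΔQ = 826.7857 − 275 = 551.7857; the wedge equals the tax, 15.45.
The triangle = ½ × 551.7857 × 15.45 = 4262.54.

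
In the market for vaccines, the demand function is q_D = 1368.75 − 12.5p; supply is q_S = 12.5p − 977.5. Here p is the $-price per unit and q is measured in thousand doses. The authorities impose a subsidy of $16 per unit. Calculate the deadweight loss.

$800 thousand

In inverse form: demand p = 109.5 − 0.08q, supply p = 78.2 + 0.08q.
Competitive equilibrium: 109.5 − 0.08q = 78.2 + 0.08q → q* = 195.625, p* = 93.85.
The subsidy lowers effective supply by 16: p = 62.2 + 0.08q.
New quantity: 109.5 − 0.08q = 62.2 + 0.08q → q' = 295.625.
Overproduction Δq = 295.625 − 195.625 = 100; wedge = subsidy = 16.
Welfare loss = ½ × 100 × 16 = $800 thousand.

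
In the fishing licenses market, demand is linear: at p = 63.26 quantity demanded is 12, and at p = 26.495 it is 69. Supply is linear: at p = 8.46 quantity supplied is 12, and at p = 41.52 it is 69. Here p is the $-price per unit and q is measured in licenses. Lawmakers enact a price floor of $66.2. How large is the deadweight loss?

Demand slope = (26.495 − 63.26)/(69 − 12) = −0.645, so p = 71 − 0.645q.
Supply slope = (41.52 − 8.46)/(69 − 12) = 0.58, so p = 1.5 + 0.58q.
Competitive equilibrium: 71 − 0.645q = 1.5 + 0.58q → q* = 56.7347, p* = 34.4061.
At the floor p = 66.2, quantity demanded = (71 − 66.2)/0.645 = 7.4419.
Sellers' marginal cost at q' = 7.4419: 1.5 + 0.58·7.4419 = 5.8163.
Δq = 56.7347 − 7.4419 = 49.2928; wedge = 66.2 − 5.8163 = 60.3837.
Welfare loss = ½ × 49.2928 × 60.3837 = $1488.24.

$1488.24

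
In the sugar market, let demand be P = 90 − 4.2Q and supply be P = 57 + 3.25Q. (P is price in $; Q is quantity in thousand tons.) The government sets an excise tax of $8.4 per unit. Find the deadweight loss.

$4.74 thousand

Competitive equilibrium: 90 − 4.2Q = 57 + 3.25Q → Q* = 4.4295, P* = 71.396.
With the tax, the buyer price exceeds the seller price by 8.4: (90 − 4.2Q) − (57 + 3.25Q) = 8.4 → Q' = 3.302.
ΔQ = 4.4295 − 3.302 = 1.1275; the wedge equals the tax, 8.4.
Deadweight loss = ½ × 1.1275 × 8.4 = $4.74 thousand.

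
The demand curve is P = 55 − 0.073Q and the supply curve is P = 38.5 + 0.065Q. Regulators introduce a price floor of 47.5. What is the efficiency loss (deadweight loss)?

Competitive equilibrium: 55 − 0.073Q = 38.5 + 0.065Q → Q* = 119.5652, P* = 46.2717.
At the floor P = 47.5, quantity demanded = (55 − 47.5)/0.073 = 102.7397.
Sellers' marginal cost at Q' = 102.7397: 38.5 + 0.065·102.7397 = 45.1781.
ΔQ = 119.5652 − 102.7397 = 16.8255; wedge = 47.5 − 45.1781 = 2.3219.
The triangle = ½ × 16.8255 × 2.3219 = 19.53.

19.53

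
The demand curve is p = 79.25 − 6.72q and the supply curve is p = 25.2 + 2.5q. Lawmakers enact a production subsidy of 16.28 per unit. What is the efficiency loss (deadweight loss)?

14.37

Competitive equilibrium: 79.25 − 6.72q = 25.2 + 2.5q → q* = 5.8623, p* = 39.8556.
The subsidy lowers effective supply by 16.28: p = 8.92 + 2.5q.
New quantity: 79.25 − 6.72q = 8.92 + 2.5q → q' = 7.628.
Overproduction Δq = 7.628 − 5.8623 = 1.7657; wedge = subsidy = 16.28.
Welfare loss = ½ × 1.7657 × 16.28 = 14.37.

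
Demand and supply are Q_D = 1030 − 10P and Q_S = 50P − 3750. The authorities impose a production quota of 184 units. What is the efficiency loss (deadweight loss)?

146.03

In inverse form: demand P = 103 − 0.1Q, supply P = 75 + 0.02Q.
Competitive equilibrium: 103 − 0.1Q = 75 + 0.02Q → Q* = 233.3333, P* = 79.6667.
At Q = 184: demand price = 103 − 0.1·184 = 84.6; supply price = 75 + 0.02·184 = 78.68.
ΔQ = 233.3333 − 184 = 49.3333; wedge = 84.6 − 78.68 = 5.92.
The triangle = ½ × 49.3333 × 5.92 = 146.03.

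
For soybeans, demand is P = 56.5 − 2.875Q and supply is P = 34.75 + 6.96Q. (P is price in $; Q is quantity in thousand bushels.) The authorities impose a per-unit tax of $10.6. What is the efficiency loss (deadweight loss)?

$5.71 thousand

Competitive equilibrium: 56.5 − 2.875Q = 34.75 + 6.96Q → Q* = 2.2115, P* = 50.142.
With the tax, the buyer price exceeds the seller price by 10.6: (56.5 − 2.875Q) − (34.75 + 6.96Q) = 10.6 → Q' = 1.1337.
ΔQ = 2.2115 − 1.1337 = 1.0778; the wedge equals the tax, 10.6.
DWL = ½ × 1.0778 × 10.6 = $5.71 thousand.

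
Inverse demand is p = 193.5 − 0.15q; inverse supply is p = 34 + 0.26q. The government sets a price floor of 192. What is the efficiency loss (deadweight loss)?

Competitive equilibrium: 193.5 − 0.15q = 34 + 0.26q → q* = 389.0244, p* = 135.1463.
At the floor p = 192, quantity demanded = (193.5 − 192)/0.15 = 10.
Sellers' marginal cost at q' = 10: 34 + 0.26·10 = 36.6.
Δq = 389.0244 − 10 = 379.0244; wedge = 192 − 36.6 = 155.4.
DWL = ½ × 379.0244 × 155.4 = 29450.20.

29450.20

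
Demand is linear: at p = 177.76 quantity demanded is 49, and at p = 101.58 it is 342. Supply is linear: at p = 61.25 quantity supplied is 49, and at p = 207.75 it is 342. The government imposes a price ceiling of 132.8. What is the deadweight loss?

39.56

Demand slope = (101.58 − 177.76)/(342 − 49) = −0.26, so p = 190.5 − 0.26q.
Supply slope = (207.75 − 61.25)/(342 − 49) = 0.5, so p = 36.75 + 0.5q.
Competitive equilibrium: 190.5 − 0.26q = 36.75 + 0.5q → q* = 202.3026, p* = 137.9013.
At the ceiling p = 132.8, quantity supplied = (132.8 − 36.75)/0.5 = 192.1.
Willingness to pay at q' = 192.1: 190.5 − 0.26·192.1 = 140.554.
Δq = 202.3026 − 192.1 = 10.2026; wedge = 140.554 − 132.8 = 7.754.
Welfare loss = ½ × 10.2026 × 7.754 = 39.56.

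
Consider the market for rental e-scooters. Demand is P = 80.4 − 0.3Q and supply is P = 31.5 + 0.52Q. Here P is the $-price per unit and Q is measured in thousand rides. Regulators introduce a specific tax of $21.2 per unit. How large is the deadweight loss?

$274.05 thousand

Competitive equilibrium: 80.4 − 0.3Q = 31.5 + 0.52Q → Q* = 59.6341, P* = 62.5098.
With the tax, the buyer price exceeds the seller price by 21.2: (80.4 − 0.3Q) − (31.5 + 0.52Q) = 21.2 → Q' = 33.7805.
ΔQ = 59.6341 − 33.7805 = 25.8536; the wedge equals the tax, 21.2.
The triangle = ½ × 25.8536 × 21.2 = $274.05 thousand.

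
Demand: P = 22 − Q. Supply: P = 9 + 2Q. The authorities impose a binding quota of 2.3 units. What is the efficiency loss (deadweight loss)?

6.20

Competitive equilibrium: 22 − Q = 9 + 2Q → Q* = 4.3333, P* = 17.6667.
At Q = 2.3: demand price = 22 − 1·2.3 = 19.7; supply price = 9 + 2·2.3 = 13.6.
ΔQ = 4.3333 − 2.3 = 2.0333; wedge = 19.7 − 13.6 = 6.1.
DWL = ½ × 2.0333 × 6.1 = 6.20.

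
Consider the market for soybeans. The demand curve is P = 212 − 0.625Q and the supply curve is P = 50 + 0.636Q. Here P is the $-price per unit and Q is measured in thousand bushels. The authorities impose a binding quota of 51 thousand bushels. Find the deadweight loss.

$3783.96 thousand

Competitive equilibrium: 212 − 0.625Q = 50 + 0.636Q → Q* = 128.4695, P* = 131.7066.
At Q = 51: demand price = 212 − 0.625·51 = 180.125; supply price = 50 + 0.636·51 = 82.436.
ΔQ = 128.4695 − 51 = 77.4695; wedge = 180.125 − 82.436 = 97.689.
The triangle = ½ × 77.4695 × 97.689 = $3783.96 thousand.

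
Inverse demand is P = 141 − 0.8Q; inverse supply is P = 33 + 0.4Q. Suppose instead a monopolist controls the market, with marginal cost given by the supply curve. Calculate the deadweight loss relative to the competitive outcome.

Competitive equilibrium: 141 − 0.8Q = 33 + 0.4Q → Q* = 90, P* = 69.
Marginal revenue: MR = 141 − 1.6Q. Set MR = MC: 141 − 1.6Q = 33 + 0.4Q → Q_m = 54.
Price P_m = 141 − 0.8·54 = 97.8; MC(Q_m) = 33 + 0.4·54 = 54.6.
Competitive Q* = 90, so ΔQ = 36; wedge = 97.8 − 54.6 = 43.2.
The triangle = ½ × 36 × 43.2 = 777.60.

777.60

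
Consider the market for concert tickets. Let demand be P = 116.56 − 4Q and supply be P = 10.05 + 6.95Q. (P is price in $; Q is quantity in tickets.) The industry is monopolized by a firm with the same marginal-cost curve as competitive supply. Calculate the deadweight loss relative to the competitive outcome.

Competitive equilibrium: 116.56 − 4Q = 10.05 + 6.95Q → Q* = 9.7269, P* = 77.6522.
Marginal revenue: MR = 116.56 − 8Q. Set MR = MC: 116.56 − 8Q = 10.05 + 6.95Q → Q_m = 7.1244.
Price P_m = 116.56 − 4·7.1244 = 88.0624; MC(Q_m) = 10.05 + 6.95·7.1244 = 59.5646.
Competitive Q* = 9.7269, so ΔQ = 2.6025; wedge = 88.0624 − 59.5646 = 28.4978.
The triangle = ½ × 2.6025 × 28.4978 = $37.08.

$37.08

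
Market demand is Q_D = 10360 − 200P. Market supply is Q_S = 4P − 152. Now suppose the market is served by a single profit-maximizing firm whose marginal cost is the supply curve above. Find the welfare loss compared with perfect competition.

In inverse form: demand P = 51.8 − 0.005Q, supply P = 38 + 0.25Q.
Competitive equilibrium: 51.8 − 0.005Q = 38 + 0.25Q → Q* = 54.1176, P* = 51.5294.
Marginal revenue: MR = 51.8 − 0.01Q. Set MR = MC: 51.8 − 0.01Q = 38 + 0.25Q → Q_m = 53.0769.
Price P_m = 51.8 − 0.005·53.0769 = 51.5346; MC(Q_m) = 38 + 0.25·53.0769 = 51.2692.
Competitive Q* = 54.1176, so ΔQ = 1.0407; wedge = 51.5346 − 51.2692 = 0.2654.
Welfare loss = ½ × 1.0407 × 0.2654 = 0.14.

0.14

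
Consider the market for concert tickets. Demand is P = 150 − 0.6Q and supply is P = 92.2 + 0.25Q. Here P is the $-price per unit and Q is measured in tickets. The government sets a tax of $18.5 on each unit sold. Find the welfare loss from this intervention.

$201.32

Competitive equilibrium: 150 − 0.6Q = 92.2 + 0.25Q → Q* = 68, P* = 109.2.
With the tax, the buyer price exceeds the seller price by 18.5: (150 − 0.6Q) − (92.2 + 0.25Q) = 18.5 → Q' = 46.2353.
ΔQ = 68 − 46.2353 = 21.7647; the wedge equals the tax, 18.5.
Deadweight loss = ½ × 21.7647 × 18.5 = $201.32.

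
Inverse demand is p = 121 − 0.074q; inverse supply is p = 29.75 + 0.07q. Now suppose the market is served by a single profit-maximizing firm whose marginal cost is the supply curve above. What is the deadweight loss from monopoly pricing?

3331.38

Competitive equilibrium: 121 − 0.074q = 29.75 + 0.07q → q* = 633.68056, p* = 74.10764.
Marginal revenue: MR = 121 − 0.148q. Set MR = MC: 121 − 0.148q = 29.75 + 0.07q → q_m = 418.57798.
Price p_m = 121 − 0.074·418.57798 = 90.02523; MC(q_m) = 29.75 + 0.07·418.57798 = 59.05046.
Competitive q* = 633.68056, so Δq = 215.10258; wedge = 90.02523 − 59.05046 = 30.97477.
The triangle = ½ × 215.10258 × 30.97477 = 3331.38.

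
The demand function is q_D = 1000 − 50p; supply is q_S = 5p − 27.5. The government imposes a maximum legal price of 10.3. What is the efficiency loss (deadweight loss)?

193.20

In inverse form: demand p = 20 − 0.02q, supply p = 5.5 + 0.2q.
Competitive equilibrium: 20 − 0.02q = 5.5 + 0.2q → q* = 65.9091, p* = 18.6818.
At the ceiling p = 10.3, quantity supplied = (10.3 − 5.5)/0.2 = 24.
Willingness to pay at q' = 24: 20 − 0.02·24 = 19.52.
Δq = 65.9091 − 24 = 41.9091; wedge = 19.52 − 10.3 = 9.22.
DWL = ½ × 41.9091 × 9.22 = 193.20.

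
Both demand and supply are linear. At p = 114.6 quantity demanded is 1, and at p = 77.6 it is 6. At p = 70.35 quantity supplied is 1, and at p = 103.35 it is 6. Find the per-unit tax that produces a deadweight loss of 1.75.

Demand slope = (77.6 − 114.6)/(6 − 1) = −7.4, so p = 122 − 7.4q.
Supply slope = (103.35 − 70.35)/(6 − 1) = 6.6, so p = 63.75 + 6.6q.
Competitive equilibrium: 122 − 7.4q = 63.75 + 6.6q → q* = 4.1607, p* = 91.2107.
A tax t gives Δq = t/14 and wedge t, so DWL = t²/28.
t²/28 = 1.75 → t² = 49 → t = 7.

7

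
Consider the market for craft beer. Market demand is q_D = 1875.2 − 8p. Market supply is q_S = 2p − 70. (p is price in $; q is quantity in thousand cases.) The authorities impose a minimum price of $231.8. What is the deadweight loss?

In inverse form: demand p = 234.4 − 0.125q, supply p = 35 + 0.5q.
Competitive equilibrium: 234.4 − 0.125q = 35 + 0.5q → q* = 319.04, p* = 194.52.
At the floor p = 231.8, quantity demanded = (234.4 − 231.8)/0.125 = 20.8.
Sellers' marginal cost at q' = 20.8: 35 + 0.5·20.8 = 45.4.
Δq = 319.04 − 20.8 = 298.24; wedge = 231.8 − 45.4 = 186.4.
Deadweight loss = ½ × 298.24 × 186.4 = $27795.968 thousand.

$27795.968 thousand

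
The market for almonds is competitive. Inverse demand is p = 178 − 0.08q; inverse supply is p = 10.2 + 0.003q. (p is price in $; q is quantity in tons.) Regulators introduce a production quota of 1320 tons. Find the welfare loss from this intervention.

Competitive equilibrium: 178 − 0.08q = 10.2 + 0.003q → q* = 2021.6867, p* = 16.2651.
At q = 1320: demand price = 178 − 0.08·1320 = 72.4; supply price = 10.2 + 0.003·1320 = 14.16.
Δq = 2021.6867 − 1320 = 701.6867; wedge = 72.4 − 14.16 = 58.24.
The triangle = ½ × 701.6867 × 58.24 = $20433.12.

$20433.12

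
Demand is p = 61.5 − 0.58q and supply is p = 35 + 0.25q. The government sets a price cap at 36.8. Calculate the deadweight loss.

253.76

Competitive equilibrium: 61.5 − 0.58q = 35 + 0.25q → q* = 31.9277, p* = 42.9819.
At the ceiling p = 36.8, quantity supplied = (36.8 − 35)/0.25 = 7.2.
Willingness to pay at q' = 7.2: 61.5 − 0.58·7.2 = 57.324.
Δq = 31.9277 − 7.2 = 24.7277; wedge = 57.324 − 36.8 = 20.524.
Deadweight loss = ½ × 24.7277 × 20.524 = 253.76.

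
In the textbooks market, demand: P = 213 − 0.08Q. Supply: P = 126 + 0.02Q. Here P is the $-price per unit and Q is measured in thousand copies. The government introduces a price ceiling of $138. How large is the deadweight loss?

$3645 thousand

Competitive equilibrium: 213 − 0.08Q = 126 + 0.02Q → Q* = 870, P* = 143.4.
At the ceiling P = 138, quantity supplied = (138 − 126)/0.02 = 600.
Willingness to pay at Q' = 600: 213 − 0.08·600 = 165.
ΔQ = 870 − 600 = 270; wedge = 165 − 138 = 27.
DWL = ½ × 270 × 27 = $3645 thousand.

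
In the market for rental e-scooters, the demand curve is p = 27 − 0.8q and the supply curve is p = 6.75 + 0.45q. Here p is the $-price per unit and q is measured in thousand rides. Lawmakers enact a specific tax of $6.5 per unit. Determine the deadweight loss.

Competitive equilibrium: 27 − 0.8q = 6.75 + 0.45q → q* = 16.2, p* = 14.04.
With the tax, the buyer price exceeds the seller price by 6.5: (27 − 0.8q) − (6.75 + 0.45q) = 6.5 → q' = 11.
Δq = 16.2 − 11 = 5.2; the wedge equals the tax, 6.5.
Deadweight loss = ½ × 5.2 × 6.5 = $16.90 thousand.

$16.90 thousand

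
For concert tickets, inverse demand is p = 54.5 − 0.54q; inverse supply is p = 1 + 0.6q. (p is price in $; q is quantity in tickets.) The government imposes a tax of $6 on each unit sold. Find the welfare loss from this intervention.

$15.79

Competitive equilibrium: 54.5 − 0.54q = 1 + 0.6q → q* = 46.9298, p* = 29.1579.
With the tax, the buyer price exceeds the seller price by 6: (54.5 − 0.54q) − (1 + 0.6q) = 6 → q' = 41.6667.
Δq = 46.9298 − 41.6667 = 5.2631; the wedge equals the tax, 6.
Welfare loss = ½ × 5.2631 × 6 = $15.79.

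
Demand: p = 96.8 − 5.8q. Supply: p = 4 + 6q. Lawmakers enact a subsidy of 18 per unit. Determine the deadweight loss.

13.73

Competitive equilibrium: 96.8 − 5.8q = 4 + 6q → q* = 7.8644, p* = 51.1864.
The subsidy lowers effective supply by 18: p = 6q − 14.
New quantity: 96.8 − 5.8q = 6q − 14 → q' = 9.3898.
Overproduction Δq = 9.3898 − 7.8644 = 1.5254; wedge = subsidy = 18.
DWL = ½ × 1.5254 × 18 = 13.73.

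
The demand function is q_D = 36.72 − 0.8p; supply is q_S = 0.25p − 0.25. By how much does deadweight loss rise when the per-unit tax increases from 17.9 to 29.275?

In inverse form: demand p = 45.9 − 1.25q, supply p = 1 + 4q.
Competitive equilibrium: 45.9 − 1.25q = 1 + 4q → q* = 8.5524, p* = 35.2095.
For a per-unit tax t: Δq = t/5.25, so DWL = ½·t·(t/5.25) = t²/10.5.
At t = 17.9: DWL = 30.515. At t = 29.275: DWL = 81.621.
Increase = 81.621 − 30.515 = 51.11.

51.11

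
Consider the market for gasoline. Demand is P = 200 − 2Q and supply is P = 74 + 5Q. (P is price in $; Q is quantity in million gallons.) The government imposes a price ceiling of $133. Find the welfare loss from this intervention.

Competitive equilibrium: 200 − 2Q = 74 + 5Q → Q* = 18, P* = 164.
At the ceiling P = 133, quantity supplied = (133 − 74)/5 = 11.8.
Willingness to pay at Q' = 11.8: 200 − 2·11.8 = 176.4.
ΔQ = 18 − 11.8 = 6.2; wedge = 176.4 − 133 = 43.4.
Deadweight loss = ½ × 6.2 × 43.4 = $134.54 million.

$134.54 million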